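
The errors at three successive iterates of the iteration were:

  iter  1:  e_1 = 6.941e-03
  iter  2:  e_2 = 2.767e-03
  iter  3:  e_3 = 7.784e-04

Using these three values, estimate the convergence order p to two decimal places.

p ≈ ln(e_3/e_2) / ln(e_2/e_1)
  = ln(7.784e-04/2.767e-03) / ln(2.767e-03/6.941e-03)
  = ln(0.281316) / ln(0.398646)
  = -1.26828 / -0.91968 ≈ 1.37904

1.38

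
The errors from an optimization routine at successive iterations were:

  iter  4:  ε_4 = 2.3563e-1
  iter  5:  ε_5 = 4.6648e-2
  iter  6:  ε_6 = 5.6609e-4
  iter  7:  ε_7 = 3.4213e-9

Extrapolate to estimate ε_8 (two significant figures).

First estimate the order: p ≈ ln(ε_7/ε_6) / ln(ε_6/ε_5) = ln(3.4213e-9/5.6609e-4)/ln(5.6609e-4/4.6648e-2) = ln(6.04374e-06)/ln(0.0121354) ≈ 2.7238.
Then ε_8 ≈ ε_7·(ε_7/ε_6)^p = 3.4213e-9·(6.04374e-06)^2.7238 = 3.4213e-9·6.09987e-15 ≈ 2.087e-23.

2.1e-23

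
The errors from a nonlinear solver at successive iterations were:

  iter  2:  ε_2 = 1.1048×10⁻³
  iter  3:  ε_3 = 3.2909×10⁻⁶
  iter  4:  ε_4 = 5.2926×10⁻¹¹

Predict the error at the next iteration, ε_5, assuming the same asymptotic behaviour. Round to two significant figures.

First estimate the order: p ≈ ln(ε_4/ε_3) / ln(ε_3/ε_2) = ln(5.2926×10⁻¹¹/3.2909×10⁻⁶)/ln(3.2909×10⁻⁶/1.1048×10⁻³) = ln(1.60825e-05)/ln(0.00297873) ≈ 1.8977.
Then ε_5 ≈ ε_4·(ε_4/ε_3)^p = 5.2926×10⁻¹¹·(1.60825e-05)^1.8977 = 5.2926×10⁻¹¹·8.00013e-10 ≈ 4.234e-20.

4.2e-20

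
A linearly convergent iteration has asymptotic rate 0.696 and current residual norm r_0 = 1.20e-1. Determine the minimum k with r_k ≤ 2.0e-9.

After k steps, r_k ≈ 1.20e-1·0.696^k.
Need 0.696^k ≤ 2.0e-9/1.20e-1 = 1.66667e-08.
k ≥ ln(1.66667e-08)/ln(0.696) = -17.9099/-0.36241 = 49.419.
Smallest integer k = 50.

50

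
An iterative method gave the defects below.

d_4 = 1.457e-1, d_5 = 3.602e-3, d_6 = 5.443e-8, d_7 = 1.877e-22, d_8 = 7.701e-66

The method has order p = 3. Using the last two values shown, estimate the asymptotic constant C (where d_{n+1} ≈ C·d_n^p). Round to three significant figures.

C ≈ d_8 / d_7^3
  = 7.701e-66 / (1.877e-22)^3
  = 7.701e-66 / 6.61291e-66 ≈ 1.1645

1.16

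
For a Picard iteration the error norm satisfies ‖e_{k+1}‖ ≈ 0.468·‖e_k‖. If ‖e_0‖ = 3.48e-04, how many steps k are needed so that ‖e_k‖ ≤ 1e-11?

23

After k steps, ‖e_k‖ ≈ 3.48e-04·0.468^k.
Need 0.468^k ≤ 1e-11/3.48e-04 = 2.87356e-08.
k ≥ ln(2.87356e-08)/ln(0.468) = -17.3651/-0.75929 = 22.870.
Smallest integer k = 23.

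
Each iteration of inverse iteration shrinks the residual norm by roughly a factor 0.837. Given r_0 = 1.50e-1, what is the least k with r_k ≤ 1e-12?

After k steps, r_k ≈ 1.50e-1·0.837^k.
Need 0.837^k ≤ 1e-12/1.50e-1 = 6.66667e-12.
k ≥ ln(6.66667e-12)/ln(0.837) = -25.7339/-0.17793 = 144.629.
Smallest integer k = 145.

145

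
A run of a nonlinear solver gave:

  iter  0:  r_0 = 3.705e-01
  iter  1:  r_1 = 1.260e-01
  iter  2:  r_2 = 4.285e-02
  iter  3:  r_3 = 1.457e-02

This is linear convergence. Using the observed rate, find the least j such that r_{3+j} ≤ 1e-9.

16

Rate ρ ≈ r_3/r_2 = 1.457e-02/4.285e-02 = 0.3400.
After j more steps, r_{3+j} ≈ 1.457e-02·ρ^j; need ρ^j ≤ 1e-9/1.457e-02 = 6.86342e-08.
j ≥ ln(6.86342e-08)/ln(0.3400) = -16.4945/-1.07881 = 15.290.
So 16 more iterations are needed.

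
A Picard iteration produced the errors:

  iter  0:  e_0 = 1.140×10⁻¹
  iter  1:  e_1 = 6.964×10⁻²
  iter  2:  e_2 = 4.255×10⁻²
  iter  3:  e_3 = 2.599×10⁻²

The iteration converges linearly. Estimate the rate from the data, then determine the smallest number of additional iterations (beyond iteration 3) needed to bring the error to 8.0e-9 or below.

31

Rate ρ ≈ e_3/e_2 = 2.599×10⁻²/4.255×10⁻² = 0.6108.
After j more steps, e_{3+j} ≈ 2.599×10⁻²·ρ^j; need ρ^j ≤ 8.0e-9/2.599×10⁻² = 3.07811e-07.
j ≥ ln(3.07811e-07)/ln(0.6108) = -14.9938/-0.49299 = 30.414.
So 31 more iterations are needed.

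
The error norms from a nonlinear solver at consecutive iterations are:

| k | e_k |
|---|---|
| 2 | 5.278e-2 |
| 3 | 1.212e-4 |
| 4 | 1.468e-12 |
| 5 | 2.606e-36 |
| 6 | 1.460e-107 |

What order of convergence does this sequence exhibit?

3

Consecutive ratios: e_6/e_5 = 1.460e-107/2.606e-36 = 5.60246e-72, e_5/e_4 = 2.606e-36/1.468e-12 = 1.7752e-24.
p ≈ ln(5.60246e-72)/ln(1.7752e-24) = -164.0629/-54.6881 ≈ 3.00.
So the convergence is cubic (order 3).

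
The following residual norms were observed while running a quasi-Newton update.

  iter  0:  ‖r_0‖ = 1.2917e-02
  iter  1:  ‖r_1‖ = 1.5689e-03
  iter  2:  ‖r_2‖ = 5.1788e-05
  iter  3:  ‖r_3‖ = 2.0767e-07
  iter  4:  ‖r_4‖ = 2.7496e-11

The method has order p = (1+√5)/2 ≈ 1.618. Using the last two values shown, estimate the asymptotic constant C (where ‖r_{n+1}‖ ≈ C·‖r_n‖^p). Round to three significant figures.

1.79

C ≈ ‖r_4‖ / ‖r_3‖^1.618
  = 2.7496e-11 / (2.0767e-07)^1.618
  = 2.7496e-11 / 1.53996e-11 ≈ 1.7855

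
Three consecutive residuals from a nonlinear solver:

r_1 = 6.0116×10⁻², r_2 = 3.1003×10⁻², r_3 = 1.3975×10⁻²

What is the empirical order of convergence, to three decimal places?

1.203

p ≈ ln(r_3/r_2) / ln(r_2/r_1)
  = ln(1.3975×10⁻²/3.1003×10⁻²) / ln(3.1003×10⁻²/6.0116×10⁻²)
  = ln(0.450763) / ln(0.51572)
  = -0.796814 / -0.662191 ≈ 1.203299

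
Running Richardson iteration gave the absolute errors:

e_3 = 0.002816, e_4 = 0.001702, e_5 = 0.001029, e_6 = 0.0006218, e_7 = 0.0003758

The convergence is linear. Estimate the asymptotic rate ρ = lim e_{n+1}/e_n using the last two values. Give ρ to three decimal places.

ρ ≈ e_7/e_6 = 0.0003758/0.0006218 = 0.60437

0.604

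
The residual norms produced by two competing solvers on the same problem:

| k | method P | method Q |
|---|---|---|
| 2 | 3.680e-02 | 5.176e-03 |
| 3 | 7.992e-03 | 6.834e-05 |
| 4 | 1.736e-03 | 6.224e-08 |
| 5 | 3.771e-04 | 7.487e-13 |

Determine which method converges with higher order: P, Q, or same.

Q

Method P: p ≈ ln(3.771e-04/1.736e-03)/ln(1.736e-03/7.992e-03) ≈ 1.00.
Method Q: p ≈ ln(7.487e-13/6.224e-08)/ln(6.224e-08/6.834e-05) ≈ 1.62.
Method Q has the higher order (≈1.6 vs ≈1.0).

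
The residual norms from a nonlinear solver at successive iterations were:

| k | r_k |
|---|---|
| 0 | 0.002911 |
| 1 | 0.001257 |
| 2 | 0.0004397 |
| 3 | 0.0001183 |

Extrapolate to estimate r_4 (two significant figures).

First estimate the order: p ≈ ln(r_3/r_2) / ln(r_2/r_1) = ln(0.0001183/0.0004397)/ln(0.0004397/0.001257) = ln(0.269047)/ln(0.349801) ≈ 1.2499.
Then r_4 ≈ r_3·(r_3/r_2)^p = 0.0001183·(0.269047)^1.2499 = 0.0001183·0.193795 ≈ 2.293e-05.

2.3e-5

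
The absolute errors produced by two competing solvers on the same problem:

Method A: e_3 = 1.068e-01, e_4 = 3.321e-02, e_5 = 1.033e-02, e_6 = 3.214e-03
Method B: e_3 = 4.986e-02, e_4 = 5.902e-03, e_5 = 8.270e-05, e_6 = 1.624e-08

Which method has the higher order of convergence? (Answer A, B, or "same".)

B

Method A: p ≈ ln(3.214e-03/1.033e-02)/ln(1.033e-02/3.321e-02) ≈ 1.00.
Method B: p ≈ ln(1.624e-08/8.270e-05)/ln(8.270e-05/5.902e-03) ≈ 2.00.
Method B has the higher order (≈2.0 vs ≈1.0).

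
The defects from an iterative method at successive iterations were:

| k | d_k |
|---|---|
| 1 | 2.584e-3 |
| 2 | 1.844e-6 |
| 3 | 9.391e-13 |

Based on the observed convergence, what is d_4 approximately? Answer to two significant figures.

2.4e-25

First estimate the order: p ≈ ln(d_3/d_2) / ln(d_2/d_1) = ln(9.391e-13/1.844e-6)/ln(1.844e-6/2.584e-3) = ln(5.09273e-07)/ln(0.000713622) ≈ 2.0000.
Then d_4 ≈ d_3·(d_3/d_2)^p = 9.391e-13·(5.09273e-07)^2.0000 = 9.391e-13·2.59359e-13 ≈ 2.436e-25.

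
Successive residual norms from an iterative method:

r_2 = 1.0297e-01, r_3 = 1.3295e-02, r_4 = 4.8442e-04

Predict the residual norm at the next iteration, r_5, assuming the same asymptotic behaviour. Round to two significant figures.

2.3e-6

First estimate the order: p ≈ ln(r_4/r_3) / ln(r_3/r_2) = ln(4.8442e-04/1.3295e-02)/ln(1.3295e-02/1.0297e-01) = ln(0.0364363)/ln(0.129115) ≈ 1.6180.
Then r_5 ≈ r_4·(r_4/r_3)^p = 4.8442e-04·(0.0364363)^1.6180 = 4.8442e-04·0.00470503 ≈ 2.279e-06.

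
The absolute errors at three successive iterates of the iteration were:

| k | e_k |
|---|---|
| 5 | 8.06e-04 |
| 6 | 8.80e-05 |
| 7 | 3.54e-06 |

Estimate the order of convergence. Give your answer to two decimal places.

p ≈ ln(e_7/e_6) / ln(e_6/e_5)
  = ln(3.54e-06/8.80e-05) / ln(8.80e-05/8.06e-04)
  = ln(0.0402273) / ln(0.109181)
  = -3.21321 / -2.21475 ≈ 1.45082

1.45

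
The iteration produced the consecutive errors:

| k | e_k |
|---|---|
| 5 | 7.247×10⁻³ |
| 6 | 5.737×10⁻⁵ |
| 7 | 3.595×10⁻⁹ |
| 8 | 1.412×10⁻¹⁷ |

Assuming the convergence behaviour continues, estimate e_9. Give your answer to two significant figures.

2.2e-34

First estimate the order: p ≈ ln(e_8/e_7) / ln(e_7/e_6) = ln(1.412×10⁻¹⁷/3.595×10⁻⁹)/ln(3.595×10⁻⁹/5.737×10⁻⁵) = ln(3.92768e-09)/ln(6.26634e-05) ≈ 2.0000.
Then e_9 ≈ e_8·(e_8/e_7)^p = 1.412×10⁻¹⁷·(3.92768e-09)^2.0000 = 1.412×10⁻¹⁷·1.54267e-17 ≈ 2.178e-34.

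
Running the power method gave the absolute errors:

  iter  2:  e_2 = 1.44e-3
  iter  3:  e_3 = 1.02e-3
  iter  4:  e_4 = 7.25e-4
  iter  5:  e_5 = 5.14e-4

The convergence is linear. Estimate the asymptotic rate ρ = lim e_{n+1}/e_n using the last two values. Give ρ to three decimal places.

ρ ≈ e_5/e_4 = 5.14e-4/7.25e-4 = 0.70897

0.709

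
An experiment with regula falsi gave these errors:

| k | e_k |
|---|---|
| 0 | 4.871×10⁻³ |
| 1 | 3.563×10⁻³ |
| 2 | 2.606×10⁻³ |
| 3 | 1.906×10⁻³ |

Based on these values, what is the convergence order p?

Consecutive ratios: e_3/e_2 = 1.906×10⁻³/2.606×10⁻³ = 0.731389, e_2/e_1 = 2.606×10⁻³/3.563×10⁻³ = 0.731406.
p ≈ ln(0.731389)/ln(0.731406) = -0.3128/-0.3128 ≈ 1.00.
So the convergence is linear (order 1).

1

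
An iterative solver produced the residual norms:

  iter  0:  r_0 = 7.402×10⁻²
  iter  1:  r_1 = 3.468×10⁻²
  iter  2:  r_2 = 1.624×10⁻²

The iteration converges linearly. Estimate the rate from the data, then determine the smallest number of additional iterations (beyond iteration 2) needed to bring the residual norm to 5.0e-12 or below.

29

Rate ρ ≈ r_2/r_1 = 1.624×10⁻²/3.468×10⁻² = 0.4683.
After j more steps, r_{2+j} ≈ 1.624×10⁻²·ρ^j; need ρ^j ≤ 5.0e-12/1.624×10⁻² = 3.07882e-10.
j ≥ ln(3.07882e-10)/ln(0.4683) = -21.9013/-0.75865 = 28.869.
So 29 more iterations are needed.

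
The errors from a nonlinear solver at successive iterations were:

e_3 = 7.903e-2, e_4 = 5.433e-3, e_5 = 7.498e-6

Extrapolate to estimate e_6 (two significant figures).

6.9e-13

First estimate the order: p ≈ ln(e_5/e_4) / ln(e_4/e_3) = ln(7.498e-6/5.433e-3)/ln(5.433e-3/7.903e-2) = ln(0.00138008)/ln(0.068746) ≈ 2.4598.
Then e_6 ≈ e_5·(e_5/e_4)^p = 7.498e-6·(0.00138008)^2.4598 = 7.498e-6·9.22012e-08 ≈ 6.913e-13.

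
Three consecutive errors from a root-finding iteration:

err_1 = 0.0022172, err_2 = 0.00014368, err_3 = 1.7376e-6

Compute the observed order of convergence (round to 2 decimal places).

p ≈ ln(err_3/err_2) / ln(err_2/err_1)
  = ln(1.7376e-6/0.00014368) / ln(0.00014368/0.0022172)
  = ln(0.0120935) / ln(0.0648025)
  = -4.41509 / -2.73641 ≈ 1.61346

1.61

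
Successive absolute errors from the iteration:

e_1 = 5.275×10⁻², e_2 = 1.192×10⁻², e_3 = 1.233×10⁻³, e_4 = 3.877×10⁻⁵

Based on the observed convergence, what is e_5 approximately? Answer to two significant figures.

2.0e-7

First estimate the order: p ≈ ln(e_4/e_3) / ln(e_3/e_2) = ln(3.877×10⁻⁵/1.233×10⁻³)/ln(1.233×10⁻³/1.192×10⁻²) = ln(0.0314436)/ln(0.10344) ≈ 1.5249.
Then e_5 ≈ e_4·(e_4/e_3)^p = 3.877×10⁻⁵·(0.0314436)^1.5249 = 3.877×10⁻⁵·0.00511549 ≈ 1.983e-07.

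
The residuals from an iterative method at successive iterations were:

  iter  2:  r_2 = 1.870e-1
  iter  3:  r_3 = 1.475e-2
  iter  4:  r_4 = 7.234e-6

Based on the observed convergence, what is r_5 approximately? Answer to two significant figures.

First estimate the order: p ≈ ln(r_4/r_3) / ln(r_3/r_2) = ln(7.234e-6/1.475e-2)/ln(1.475e-2/1.870e-1) = ln(0.000490441)/ln(0.078877) ≈ 3.0002.
Then r_5 ≈ r_4·(r_4/r_3)^p = 7.234e-6·(0.000490441)^3.0002 = 7.234e-6·1.17787e-10 ≈ 8.521e-16.

8.5e-16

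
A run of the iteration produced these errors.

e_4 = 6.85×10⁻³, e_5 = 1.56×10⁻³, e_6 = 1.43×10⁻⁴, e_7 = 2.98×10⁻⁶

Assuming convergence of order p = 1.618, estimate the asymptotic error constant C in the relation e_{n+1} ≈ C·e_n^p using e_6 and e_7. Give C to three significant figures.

C ≈ e_7 / e_6^1.618
  = 2.98×10⁻⁶ / (1.43×10⁻⁴)^1.618
  = 2.98×10⁻⁶ / 6.01636e-07 ≈ 4.9532

4.95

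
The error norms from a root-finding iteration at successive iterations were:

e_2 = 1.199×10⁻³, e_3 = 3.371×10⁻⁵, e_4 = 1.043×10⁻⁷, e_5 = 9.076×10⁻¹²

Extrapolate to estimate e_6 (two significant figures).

2.4e-18

First estimate the order: p ≈ ln(e_5/e_4) / ln(e_4/e_3) = ln(9.076×10⁻¹²/1.043×10⁻⁷)/ln(1.043×10⁻⁷/3.371×10⁻⁵) = ln(8.70182e-05)/ln(0.00309404) ≈ 1.6180.
Then e_6 ≈ e_5·(e_5/e_4)^p = 9.076×10⁻¹²·(8.70182e-05)^1.6180 = 9.076×10⁻¹²·2.69333e-07 ≈ 2.444e-18.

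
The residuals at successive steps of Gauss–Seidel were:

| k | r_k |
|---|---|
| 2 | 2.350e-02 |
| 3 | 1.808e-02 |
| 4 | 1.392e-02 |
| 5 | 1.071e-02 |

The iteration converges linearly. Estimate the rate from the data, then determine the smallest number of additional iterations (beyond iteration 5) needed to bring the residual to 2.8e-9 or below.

Rate ρ ≈ r_5/r_4 = 1.071e-02/1.392e-02 = 0.7694.
After j more steps, r_{5+j} ≈ 1.071e-02·ρ^j; need ρ^j ≤ 2.8e-9/1.071e-02 = 2.61438e-07.
j ≥ ln(2.61438e-07)/ln(0.7694) = -15.1571/-0.26214 = 57.821.
So 58 more iterations are needed.

58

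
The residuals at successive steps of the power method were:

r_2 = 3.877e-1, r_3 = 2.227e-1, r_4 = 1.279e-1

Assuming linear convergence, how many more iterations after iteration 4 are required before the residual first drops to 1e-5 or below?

Rate ρ ≈ r_4/r_3 = 1.279e-1/2.227e-1 = 0.5743.
After j more steps, r_{4+j} ≈ 1.279e-1·ρ^j; need ρ^j ≤ 1e-5/1.279e-1 = 7.81861e-05.
j ≥ ln(7.81861e-05)/ln(0.5743) = -9.4564/-0.55460 = 17.051.
So 18 more iterations are needed.

18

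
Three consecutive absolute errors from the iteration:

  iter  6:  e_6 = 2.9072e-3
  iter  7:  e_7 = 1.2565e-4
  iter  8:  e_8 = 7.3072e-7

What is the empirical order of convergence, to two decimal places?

1.64

p ≈ ln(e_8/e_7) / ln(e_7/e_6)
  = ln(7.3072e-7/1.2565e-4) / ln(1.2565e-4/2.9072e-3)
  = ln(0.00581552) / ln(0.0432203)
  = -5.14723 / -3.14144 ≈ 1.63849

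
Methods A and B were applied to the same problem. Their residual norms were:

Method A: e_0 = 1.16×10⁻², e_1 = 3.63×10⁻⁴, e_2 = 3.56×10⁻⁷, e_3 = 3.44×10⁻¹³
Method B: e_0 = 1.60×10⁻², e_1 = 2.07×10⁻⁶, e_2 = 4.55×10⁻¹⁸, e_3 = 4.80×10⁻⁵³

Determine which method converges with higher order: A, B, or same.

B

Method A: p ≈ ln(3.44×10⁻¹³/3.56×10⁻⁷)/ln(3.56×10⁻⁷/3.63×10⁻⁴) ≈ 2.00.
Method B: p ≈ ln(4.80×10⁻⁵³/4.55×10⁻¹⁸)/ln(4.55×10⁻¹⁸/2.07×10⁻⁶) ≈ 3.00.
Method B has the higher order (≈3.0 vs ≈2.0).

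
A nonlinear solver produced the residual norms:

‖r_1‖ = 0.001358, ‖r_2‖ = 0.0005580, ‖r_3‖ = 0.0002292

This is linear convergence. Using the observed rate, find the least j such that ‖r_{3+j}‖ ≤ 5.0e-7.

Rate ρ ≈ ‖r_3‖/‖r_2‖ = 0.0002292/0.0005580 = 0.4108.
After j more steps, ‖r_{3+j}‖ ≈ 0.0002292·ρ^j; need ρ^j ≤ 5.0e-7/0.0002292 = 0.0021815.
j ≥ ln(0.0021815)/ln(0.4108) = -6.1277/-0.88965 = 6.888.
So 7 more iterations are needed.

7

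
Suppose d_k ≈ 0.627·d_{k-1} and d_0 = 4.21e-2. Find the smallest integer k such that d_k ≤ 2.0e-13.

After k steps, d_k ≈ 4.21e-2·0.627^k.
Need 0.627^k ≤ 2.0e-13/4.21e-2 = 4.75059e-12.
k ≥ ln(4.75059e-12)/ln(0.627) = -26.0728/-0.46681 = 55.853.
Smallest integer k = 56.

56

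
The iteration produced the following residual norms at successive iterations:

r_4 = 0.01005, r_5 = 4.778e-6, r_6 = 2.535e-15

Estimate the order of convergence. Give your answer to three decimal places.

p ≈ ln(r_6/r_5) / ln(r_5/r_4)
  = ln(2.535e-15/4.778e-6) / ln(4.778e-6/0.01005)
  = ln(5.30557e-10) / ln(0.000475423)
  = -21.357094 / -7.651306 ≈ 2.791300

2.791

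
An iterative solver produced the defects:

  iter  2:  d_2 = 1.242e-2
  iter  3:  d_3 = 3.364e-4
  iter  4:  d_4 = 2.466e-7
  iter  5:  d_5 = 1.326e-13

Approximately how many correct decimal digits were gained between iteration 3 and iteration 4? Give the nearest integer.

3

Digits gained ≈ log₁₀(d_3/d_4) = log₁₀(3.364e-4/2.466e-7) = log₁₀(1364.15) ≈ 3.135.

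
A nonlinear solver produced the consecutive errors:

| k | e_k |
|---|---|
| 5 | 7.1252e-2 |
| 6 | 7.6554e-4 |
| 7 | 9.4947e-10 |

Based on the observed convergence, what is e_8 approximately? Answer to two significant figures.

First estimate the order: p ≈ ln(e_7/e_6) / ln(e_6/e_5) = ln(9.4947e-10/7.6554e-4)/ln(7.6554e-4/7.1252e-2) = ln(1.24026e-06)/ln(0.0107441) ≈ 3.0000.
Then e_8 ≈ e_7·(e_7/e_6)^p = 9.4947e-10·(1.24026e-06)^3.0000 = 9.4947e-10·1.90782e-18 ≈ 1.811e-27.

1.8e-27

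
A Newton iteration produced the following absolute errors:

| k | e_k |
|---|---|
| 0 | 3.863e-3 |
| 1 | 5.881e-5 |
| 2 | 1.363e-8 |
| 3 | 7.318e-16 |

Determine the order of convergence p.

Consecutive ratios: e_3/e_2 = 7.318e-16/1.363e-8 = 5.36904e-08, e_2/e_1 = 1.363e-8/5.881e-5 = 0.000231763.
p ≈ ln(5.36904e-08)/ln(0.000231763) = -16.7400/-8.3698 ≈ 2.00.
So the convergence is quadratic (order 2).

2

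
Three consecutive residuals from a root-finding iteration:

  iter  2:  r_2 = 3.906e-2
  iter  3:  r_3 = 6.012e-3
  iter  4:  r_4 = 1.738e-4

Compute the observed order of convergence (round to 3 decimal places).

p ≈ ln(r_4/r_3) / ln(r_3/r_2)
  = ln(1.738e-4/6.012e-3) / ln(6.012e-3/3.906e-2)
  = ln(0.0289088) / ln(0.153917)
  = -3.543609 / -1.871342 ≈ 1.893619

1.894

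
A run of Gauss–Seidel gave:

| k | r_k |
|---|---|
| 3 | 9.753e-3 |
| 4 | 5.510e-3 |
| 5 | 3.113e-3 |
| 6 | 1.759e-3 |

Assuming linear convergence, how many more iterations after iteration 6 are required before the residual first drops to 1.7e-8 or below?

Rate ρ ≈ r_6/r_5 = 1.759e-3/3.113e-3 = 0.5650.
After j more steps, r_{6+j} ≈ 1.759e-3·ρ^j; need ρ^j ≤ 1.7e-8/1.759e-3 = 9.66458e-06.
j ≥ ln(9.66458e-06)/ln(0.5650) = -11.5470/-0.57093 = 20.225.
So 21 more iterations are needed.

21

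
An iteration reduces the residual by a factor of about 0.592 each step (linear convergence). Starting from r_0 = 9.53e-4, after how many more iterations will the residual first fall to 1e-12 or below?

40

After k steps, r_k ≈ 9.53e-4·0.592^k.
Need 0.592^k ≤ 1e-12/9.53e-4 = 1.04932e-09.
k ≥ ln(1.04932e-09)/ln(0.592) = -20.6751/-0.52425 = 39.437.
Smallest integer k = 40.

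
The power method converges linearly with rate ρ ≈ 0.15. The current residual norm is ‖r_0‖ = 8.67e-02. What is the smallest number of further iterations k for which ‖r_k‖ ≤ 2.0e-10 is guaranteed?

11

After k steps, ‖r_k‖ ≈ 8.67e-02·0.15^k.
Need 0.15^k ≤ 2.0e-10/8.67e-02 = 2.30681e-09.
k ≥ ln(2.30681e-09)/ln(0.15) = -19.8874/-1.89712 = 10.483.
Smallest integer k = 11.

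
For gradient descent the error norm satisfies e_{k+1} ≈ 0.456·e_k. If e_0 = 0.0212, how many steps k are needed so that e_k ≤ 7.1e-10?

After k steps, e_k ≈ 0.0212·0.456^k.
Need 0.456^k ≤ 7.1e-10/0.0212 = 3.34906e-08.
k ≥ ln(3.34906e-08)/ln(0.456) = -17.2120/-0.78526 = 21.919.
Smallest integer k = 22.

22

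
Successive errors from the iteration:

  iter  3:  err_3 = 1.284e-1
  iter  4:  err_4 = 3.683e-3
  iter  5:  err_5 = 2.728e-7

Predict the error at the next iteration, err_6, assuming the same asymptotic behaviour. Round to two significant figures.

First estimate the order: p ≈ ln(err_5/err_4) / ln(err_4/err_3) = ln(2.728e-7/3.683e-3)/ln(3.683e-3/1.284e-1) = ln(7.40701e-05)/ln(0.0286838) ≈ 2.6779.
Then err_6 ≈ err_5·(err_5/err_4)^p = 2.728e-7·(7.40701e-05)^2.6779 = 2.728e-7·8.69595e-12 ≈ 2.372e-18.

2.4e-18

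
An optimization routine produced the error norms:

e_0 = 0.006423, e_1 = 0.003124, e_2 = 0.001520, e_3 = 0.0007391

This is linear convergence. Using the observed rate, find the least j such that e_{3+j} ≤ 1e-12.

29

Rate ρ ≈ e_3/e_2 = 0.0007391/0.001520 = 0.4862.
After j more steps, e_{3+j} ≈ 0.0007391·ρ^j; need ρ^j ≤ 1e-12/0.0007391 = 1.353e-09.
j ≥ ln(1.353e-09)/ln(0.4862) = -20.4209/-0.72114 = 28.318.
So 29 more iterations are needed.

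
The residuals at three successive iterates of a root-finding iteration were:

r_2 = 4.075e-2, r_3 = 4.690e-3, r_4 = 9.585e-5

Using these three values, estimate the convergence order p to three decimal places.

1.799

p ≈ ln(r_4/r_3) / ln(r_3/r_2)
  = ln(9.585e-5/4.690e-3) / ln(4.690e-3/4.075e-2)
  = ln(0.0204371) / ln(0.115092)
  = -3.890403 / -2.162023 ≈ 1.799427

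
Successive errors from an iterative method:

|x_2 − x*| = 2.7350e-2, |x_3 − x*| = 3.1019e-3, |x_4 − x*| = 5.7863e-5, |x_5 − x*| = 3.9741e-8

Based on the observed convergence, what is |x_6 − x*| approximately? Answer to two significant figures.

First estimate the order: p ≈ ln(|x_5 − x*|/|x_4 − x*|) / ln(|x_4 − x*|/|x_3 − x*|) = ln(3.9741e-8/5.7863e-5)/ln(5.7863e-5/3.1019e-3) = ln(0.000686812)/ln(0.0186541) ≈ 1.8292.
Then |x_6 − x*| ≈ |x_5 − x*|·(|x_5 − x*|/|x_4 − x*|)^p = 3.9741e-8·(0.000686812)^1.8292 = 3.9741e-8·1.6366e-06 ≈ 6.504e-14.

6.5e-14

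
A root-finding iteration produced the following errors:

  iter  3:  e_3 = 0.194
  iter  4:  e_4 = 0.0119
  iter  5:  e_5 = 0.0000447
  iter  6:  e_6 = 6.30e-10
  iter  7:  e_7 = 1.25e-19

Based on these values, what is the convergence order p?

2

Consecutive ratios: e_7/e_6 = 1.25e-19/6.30e-10 = 1.98413e-10, e_6/e_5 = 6.30e-10/0.0000447 = 1.4094e-05.
p ≈ ln(1.98413e-10)/ln(1.4094e-05) = -22.3407/-11.1698 ≈ 2.00.
So the convergence is quadratic (order 2).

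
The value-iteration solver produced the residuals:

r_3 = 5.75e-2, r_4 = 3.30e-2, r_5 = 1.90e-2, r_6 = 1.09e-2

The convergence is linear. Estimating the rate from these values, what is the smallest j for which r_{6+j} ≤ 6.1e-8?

Rate ρ ≈ r_6/r_5 = 1.09e-2/1.90e-2 = 0.5737.
After j more steps, r_{6+j} ≈ 1.09e-2·ρ^j; need ρ^j ≤ 6.1e-8/1.09e-2 = 5.59633e-06.
j ≥ ln(5.59633e-06)/ln(0.5737) = -12.0934/-0.55565 = 21.764.
So 22 more iterations are needed.

22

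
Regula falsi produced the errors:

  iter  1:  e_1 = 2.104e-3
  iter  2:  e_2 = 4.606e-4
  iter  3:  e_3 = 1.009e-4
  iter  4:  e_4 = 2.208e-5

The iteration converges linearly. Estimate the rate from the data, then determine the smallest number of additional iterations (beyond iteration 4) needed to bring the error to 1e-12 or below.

12

Rate ρ ≈ e_4/e_3 = 2.208e-5/1.009e-4 = 0.2188.
After j more steps, e_{4+j} ≈ 2.208e-5·ρ^j; need ρ^j ≤ 1e-12/2.208e-5 = 4.52899e-08.
j ≥ ln(4.52899e-08)/ln(0.2188) = -16.9102/-1.51960 = 11.128.
So 12 more iterations are needed.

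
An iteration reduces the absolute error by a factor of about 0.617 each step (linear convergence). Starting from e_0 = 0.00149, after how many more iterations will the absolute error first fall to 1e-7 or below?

20

After k steps, e_k ≈ 0.00149·0.617^k.
Need 0.617^k ≤ 1e-7/0.00149 = 6.71141e-05.
k ≥ ln(6.71141e-05)/ln(0.617) = -9.6091/-0.48289 = 19.899.
Smallest integer k = 20.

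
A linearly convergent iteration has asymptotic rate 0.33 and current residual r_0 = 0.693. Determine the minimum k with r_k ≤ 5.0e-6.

After k steps, r_k ≈ 0.693·0.33^k.
Need 0.33^k ≤ 5.0e-6/0.693 = 7.21501e-06.
k ≥ ln(7.21501e-06)/ln(0.33) = -11.8393/-1.10866 = 10.679.
Smallest integer k = 11.

11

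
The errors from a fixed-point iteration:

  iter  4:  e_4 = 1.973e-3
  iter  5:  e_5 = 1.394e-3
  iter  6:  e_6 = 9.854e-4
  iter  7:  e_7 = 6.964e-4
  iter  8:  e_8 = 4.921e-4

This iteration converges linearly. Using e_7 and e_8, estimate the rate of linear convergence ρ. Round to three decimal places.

ρ ≈ e_8/e_7 = 4.921e-4/6.964e-4 = 0.70663

0.707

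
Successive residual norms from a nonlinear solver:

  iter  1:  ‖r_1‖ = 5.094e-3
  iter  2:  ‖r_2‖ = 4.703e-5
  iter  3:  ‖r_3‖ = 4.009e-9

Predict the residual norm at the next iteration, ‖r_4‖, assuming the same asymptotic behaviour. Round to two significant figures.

2.9e-17

First estimate the order: p ≈ ln(‖r_3‖/‖r_2‖) / ln(‖r_2‖/‖r_1‖) = ln(4.009e-9/4.703e-5)/ln(4.703e-5/5.094e-3) = ln(8.52435e-05)/ln(0.00923243) ≈ 2.0000.
Then ‖r_4‖ ≈ ‖r_3‖·(‖r_3‖/‖r_2‖)^p = 4.009e-9·(8.52435e-05)^2.0000 = 4.009e-9·7.26645e-09 ≈ 2.913e-17.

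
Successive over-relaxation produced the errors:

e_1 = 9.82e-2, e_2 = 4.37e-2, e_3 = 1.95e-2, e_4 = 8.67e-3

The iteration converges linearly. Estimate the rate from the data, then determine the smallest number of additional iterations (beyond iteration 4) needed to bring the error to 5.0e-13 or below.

Rate ρ ≈ e_4/e_3 = 8.67e-3/1.95e-2 = 0.4446.
After j more steps, e_{4+j} ≈ 8.67e-3·ρ^j; need ρ^j ≤ 5.0e-13/8.67e-3 = 5.76701e-11.
j ≥ ln(5.76701e-11)/ln(0.4446) = -23.5763/-0.81058 = 29.086.
So 30 more iterations are needed.

30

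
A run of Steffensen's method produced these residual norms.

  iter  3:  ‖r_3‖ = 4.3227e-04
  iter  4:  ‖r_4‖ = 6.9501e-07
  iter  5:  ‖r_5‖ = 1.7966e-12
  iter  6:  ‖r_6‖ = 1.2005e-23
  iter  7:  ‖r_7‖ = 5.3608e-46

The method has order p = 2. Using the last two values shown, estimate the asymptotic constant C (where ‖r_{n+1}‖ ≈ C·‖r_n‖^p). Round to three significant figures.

C ≈ ‖r_7‖ / ‖r_6‖^2
  = 5.3608e-46 / (1.2005e-23)^2
  = 5.3608e-46 / 1.4412e-46 ≈ 3.7197

3.72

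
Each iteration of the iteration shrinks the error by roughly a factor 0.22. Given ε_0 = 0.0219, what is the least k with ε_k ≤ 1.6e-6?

7

After k steps, ε_k ≈ 0.0219·0.22^k.
Need 0.22^k ≤ 1.6e-6/0.0219 = 7.30594e-05.
k ≥ ln(7.30594e-05)/ln(0.22) = -9.5242/-1.51413 = 6.290.
Smallest integer k = 7.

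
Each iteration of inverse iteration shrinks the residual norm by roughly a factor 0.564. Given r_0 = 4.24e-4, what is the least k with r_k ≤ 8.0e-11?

28

After k steps, r_k ≈ 4.24e-4·0.564^k.
Need 0.564^k ≤ 8.0e-11/4.24e-4 = 1.88679e-07.
k ≥ ln(1.88679e-07)/ln(0.564) = -15.4832/-0.57270 = 27.035.
Smallest integer k = 28.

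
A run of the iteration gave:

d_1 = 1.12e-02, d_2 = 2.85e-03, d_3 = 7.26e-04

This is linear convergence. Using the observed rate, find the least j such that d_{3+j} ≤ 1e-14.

Rate ρ ≈ d_3/d_2 = 7.26e-04/2.85e-03 = 0.2547.
After j more steps, d_{3+j} ≈ 7.26e-04·ρ^j; need ρ^j ≤ 1e-14/7.26e-04 = 1.37741e-11.
j ≥ ln(1.37741e-11)/ln(0.2547) = -25.0082/-1.36767 = 18.285.
So 19 more iterations are needed.

19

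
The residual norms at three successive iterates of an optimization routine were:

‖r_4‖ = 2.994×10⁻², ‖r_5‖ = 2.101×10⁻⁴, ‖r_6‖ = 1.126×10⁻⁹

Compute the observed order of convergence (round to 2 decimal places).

p ≈ ln(‖r_6‖/‖r_5‖) / ln(‖r_5‖/‖r_4‖)
  = ln(1.126×10⁻⁹/2.101×10⁻⁴) / ln(2.101×10⁻⁴/2.994×10⁻²)
  = ln(5.35935e-06) / ln(0.00701737)
  = -12.13667 / -4.95937 ≈ 2.44722

2.45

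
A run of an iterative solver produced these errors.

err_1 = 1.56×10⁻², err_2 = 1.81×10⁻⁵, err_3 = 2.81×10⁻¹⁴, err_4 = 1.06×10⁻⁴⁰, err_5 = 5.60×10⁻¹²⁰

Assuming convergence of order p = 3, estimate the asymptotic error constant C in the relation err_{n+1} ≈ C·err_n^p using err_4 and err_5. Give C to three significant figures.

C ≈ err_5 / err_4^3
  = 5.60×10⁻¹²⁰ / (1.06×10⁻⁴⁰)^3
  = 5.60×10⁻¹²⁰ / 1.19102e-120 ≈ 4.7019

4.70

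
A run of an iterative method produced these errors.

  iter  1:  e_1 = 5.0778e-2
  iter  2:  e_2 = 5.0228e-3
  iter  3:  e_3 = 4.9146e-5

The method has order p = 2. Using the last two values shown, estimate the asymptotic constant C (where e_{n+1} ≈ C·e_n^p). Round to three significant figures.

C ≈ e_3 / e_2^2
  = 4.9146e-5 / (5.0228e-3)^2
  = 4.9146e-5 / 2.52285e-05 ≈ 1.948

1.95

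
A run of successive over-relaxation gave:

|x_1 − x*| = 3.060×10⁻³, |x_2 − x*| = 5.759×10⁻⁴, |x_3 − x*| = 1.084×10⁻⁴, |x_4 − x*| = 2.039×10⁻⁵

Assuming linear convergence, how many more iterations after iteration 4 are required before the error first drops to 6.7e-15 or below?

14

Rate ρ ≈ |x_4 − x*|/|x_3 − x*| = 2.039×10⁻⁵/1.084×10⁻⁴ = 0.1881.
After j more steps, |x_{4+j} − x*| ≈ 2.039×10⁻⁵·ρ^j; need ρ^j ≤ 6.7e-15/2.039×10⁻⁵ = 3.28592e-10.
j ≥ ln(3.28592e-10)/ln(0.1881) = -21.8362/-1.67078 = 13.069.
So 14 more iterations are needed.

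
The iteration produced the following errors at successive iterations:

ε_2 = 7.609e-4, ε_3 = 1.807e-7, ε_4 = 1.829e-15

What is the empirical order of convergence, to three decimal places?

p ≈ ln(ε_4/ε_3) / ln(ε_3/ε_2)
  = ln(1.829e-15/1.807e-7) / ln(1.807e-7/7.609e-4)
  = ln(1.01217e-08) / ln(0.000237482)
  = -18.408584 / -8.345419 ≈ 2.205831

2.206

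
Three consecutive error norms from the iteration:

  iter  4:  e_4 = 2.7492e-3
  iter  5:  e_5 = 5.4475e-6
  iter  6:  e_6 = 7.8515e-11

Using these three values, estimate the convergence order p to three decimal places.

1.791

p ≈ ln(e_6/e_5) / ln(e_5/e_4)
  = ln(7.8515e-11/5.4475e-6) / ln(5.4475e-6/2.7492e-3)
  = ln(1.4413e-05) / ln(0.00198149)
  = -11.147380 / -6.223906 ≈ 1.791059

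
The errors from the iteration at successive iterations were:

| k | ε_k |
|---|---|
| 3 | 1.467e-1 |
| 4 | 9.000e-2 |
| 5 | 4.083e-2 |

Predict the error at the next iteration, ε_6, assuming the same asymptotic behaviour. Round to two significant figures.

1.1e-2

First estimate the order: p ≈ ln(ε_5/ε_4) / ln(ε_4/ε_3) = ln(4.083e-2/9.000e-2)/ln(9.000e-2/1.467e-1) = ln(0.453667)/ln(0.613497) ≈ 1.6177.
Then ε_6 ≈ ε_5·(ε_5/ε_4)^p = 4.083e-2·(0.453667)^1.6177 = 4.083e-2·0.278422 ≈ 0.01137.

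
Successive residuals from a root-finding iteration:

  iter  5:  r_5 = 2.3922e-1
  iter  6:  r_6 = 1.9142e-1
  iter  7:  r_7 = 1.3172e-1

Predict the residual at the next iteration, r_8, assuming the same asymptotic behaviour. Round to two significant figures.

First estimate the order: p ≈ ln(r_7/r_6) / ln(r_6/r_5) = ln(1.3172e-1/1.9142e-1)/ln(1.9142e-1/2.3922e-1) = ln(0.68812)/ln(0.800184) ≈ 1.6768.
Then r_8 ≈ r_7·(r_7/r_6)^p = 1.3172e-1·(0.68812)^1.6768 = 1.3172e-1·0.534312 ≈ 0.07038.

7.0e-2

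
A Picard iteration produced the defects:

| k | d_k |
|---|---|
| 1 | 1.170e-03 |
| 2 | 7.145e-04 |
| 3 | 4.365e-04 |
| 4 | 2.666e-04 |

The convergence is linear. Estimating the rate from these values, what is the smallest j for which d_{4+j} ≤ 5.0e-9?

Rate ρ ≈ d_4/d_3 = 2.666e-04/4.365e-04 = 0.6108.
After j more steps, d_{4+j} ≈ 2.666e-04·ρ^j; need ρ^j ≤ 5.0e-9/2.666e-04 = 1.87547e-05.
j ≥ ln(1.87547e-05)/ln(0.6108) = -10.8841/-0.49299 = 22.078.
So 23 more iterations are needed.

23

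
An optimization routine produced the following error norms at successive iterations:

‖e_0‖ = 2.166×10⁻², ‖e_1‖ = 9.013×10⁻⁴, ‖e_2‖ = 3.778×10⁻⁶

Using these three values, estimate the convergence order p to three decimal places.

p ≈ ln(‖e_2‖/‖e_1‖) / ln(‖e_1‖/‖e_0‖)
  = ln(3.778×10⁻⁶/9.013×10⁻⁴) / ln(9.013×10⁻⁴/2.166×10⁻²)
  = ln(0.00419172) / ln(0.0416113)
  = -5.474644 / -3.179384 ≈ 1.721920

1.722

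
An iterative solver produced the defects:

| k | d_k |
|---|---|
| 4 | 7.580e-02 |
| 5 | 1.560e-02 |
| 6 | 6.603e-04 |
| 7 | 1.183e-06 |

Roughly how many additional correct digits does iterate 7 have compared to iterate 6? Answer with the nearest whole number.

3

Digits gained ≈ log₁₀(d_6/d_7) = log₁₀(6.603e-04/1.183e-06) = log₁₀(558.157) ≈ 2.747.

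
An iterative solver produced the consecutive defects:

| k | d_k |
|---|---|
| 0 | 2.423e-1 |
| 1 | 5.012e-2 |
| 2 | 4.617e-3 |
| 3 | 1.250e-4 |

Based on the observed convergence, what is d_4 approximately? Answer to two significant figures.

First estimate the order: p ≈ ln(d_3/d_2) / ln(d_2/d_1) = ln(1.250e-4/4.617e-3)/ln(4.617e-3/5.012e-2) = ln(0.0270739)/ln(0.0921189) ≈ 1.5135.
Then d_4 ≈ d_3·(d_3/d_2)^p = 1.250e-4·(0.0270739)^1.5135 = 1.250e-4·0.00424293 ≈ 5.304e-07.

5.3e-7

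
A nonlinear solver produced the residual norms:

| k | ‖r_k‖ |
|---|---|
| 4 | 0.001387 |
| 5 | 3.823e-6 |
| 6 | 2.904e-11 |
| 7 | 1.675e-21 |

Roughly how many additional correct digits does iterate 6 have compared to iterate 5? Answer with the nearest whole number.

5

Digits gained ≈ log₁₀(‖r_5‖/‖r_6‖) = log₁₀(3.823e-6/2.904e-11) = log₁₀(131646) ≈ 5.119.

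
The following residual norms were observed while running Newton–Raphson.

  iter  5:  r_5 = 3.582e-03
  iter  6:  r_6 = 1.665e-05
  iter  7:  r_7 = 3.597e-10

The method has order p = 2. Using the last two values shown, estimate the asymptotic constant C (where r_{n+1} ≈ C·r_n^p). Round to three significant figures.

1.30

C ≈ r_7 / r_6^2
  = 3.597e-10 / (1.665e-05)^2
  = 3.597e-10 / 2.77223e-10 ≈ 1.2975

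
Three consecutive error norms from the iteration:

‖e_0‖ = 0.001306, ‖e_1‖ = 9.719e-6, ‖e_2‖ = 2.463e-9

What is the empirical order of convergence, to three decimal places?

p ≈ ln(‖e_2‖/‖e_1‖) / ln(‖e_1‖/‖e_0‖)
  = ln(2.463e-9/9.719e-6) / ln(9.719e-6/0.001306)
  = ln(0.000253421) / ln(0.00744181)
  = -8.280458 / -4.900641 ≈ 1.689668

1.690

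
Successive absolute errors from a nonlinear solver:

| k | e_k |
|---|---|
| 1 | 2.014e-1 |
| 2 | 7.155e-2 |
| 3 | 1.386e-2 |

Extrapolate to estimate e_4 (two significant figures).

1.0e-3

First estimate the order: p ≈ ln(e_3/e_2) / ln(e_2/e_1) = ln(1.386e-2/7.155e-2)/ln(7.155e-2/2.014e-1) = ln(0.193711)/ln(0.355263) ≈ 1.5860.
Then e_4 ≈ e_3·(e_3/e_2)^p = 1.386e-2·(0.193711)^1.5860 = 1.386e-2·0.0740332 ≈ 0.001026.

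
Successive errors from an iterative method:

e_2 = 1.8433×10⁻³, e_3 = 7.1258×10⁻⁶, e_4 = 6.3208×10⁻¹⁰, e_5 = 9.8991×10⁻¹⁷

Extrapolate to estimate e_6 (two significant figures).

3.7e-28

First estimate the order: p ≈ ln(e_5/e_4) / ln(e_4/e_3) = ln(9.8991×10⁻¹⁷/6.3208×10⁻¹⁰)/ln(6.3208×10⁻¹⁰/7.1258×10⁻⁶) = ln(1.56612e-07)/ln(8.8703e-05) ≈ 1.6794.
Then e_6 ≈ e_5·(e_5/e_4)^p = 9.8991×10⁻¹⁷·(1.56612e-07)^1.6794 = 9.8991×10⁻¹⁷·3.72726e-12 ≈ 3.69e-28.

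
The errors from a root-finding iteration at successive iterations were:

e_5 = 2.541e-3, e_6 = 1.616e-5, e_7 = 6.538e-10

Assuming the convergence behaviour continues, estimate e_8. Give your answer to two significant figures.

1.1e-18

First estimate the order: p ≈ ln(e_7/e_6) / ln(e_6/e_5) = ln(6.538e-10/1.616e-5)/ln(1.616e-5/2.541e-3) = ln(4.04579e-05)/ln(0.0063597) ≈ 1.9999.
Then e_8 ≈ e_7·(e_7/e_6)^p = 6.538e-10·(4.04579e-05)^1.9999 = 6.538e-10·1.6385e-09 ≈ 1.071e-18.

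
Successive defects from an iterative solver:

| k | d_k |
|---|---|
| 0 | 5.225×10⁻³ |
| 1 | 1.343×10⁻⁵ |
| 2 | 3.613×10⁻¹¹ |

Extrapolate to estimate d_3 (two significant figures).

3.8e-23

First estimate the order: p ≈ ln(d_2/d_1) / ln(d_1/d_0) = ln(3.613×10⁻¹¹/1.343×10⁻⁵)/ln(1.343×10⁻⁵/5.225×10⁻³) = ln(2.69025e-06)/ln(0.00257033) ≈ 2.1506.
Then d_3 ≈ d_2·(d_2/d_1)^p = 3.613×10⁻¹¹·(2.69025e-06)^2.1506 = 3.613×10⁻¹¹·1.04885e-12 ≈ 3.789e-23.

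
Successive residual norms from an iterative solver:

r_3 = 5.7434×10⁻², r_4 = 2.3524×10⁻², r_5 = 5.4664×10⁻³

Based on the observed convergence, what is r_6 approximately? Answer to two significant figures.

First estimate the order: p ≈ ln(r_5/r_4) / ln(r_4/r_3) = ln(5.4664×10⁻³/2.3524×10⁻²)/ln(2.3524×10⁻²/5.7434×10⁻²) = ln(0.232375)/ln(0.409583) ≈ 1.6350.
Then r_6 ≈ r_5·(r_5/r_4)^p = 5.4664×10⁻³·(0.232375)^1.6350 = 5.4664×10⁻³·0.0919856 ≈ 0.0005028.

5.0e-4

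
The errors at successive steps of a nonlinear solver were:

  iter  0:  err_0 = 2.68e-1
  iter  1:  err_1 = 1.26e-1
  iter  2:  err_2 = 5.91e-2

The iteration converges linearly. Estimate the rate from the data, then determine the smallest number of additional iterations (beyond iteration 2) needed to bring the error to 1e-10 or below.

Rate ρ ≈ err_2/err_1 = 5.91e-2/1.26e-1 = 0.4690.
After j more steps, err_{2+j} ≈ 5.91e-2·ρ^j; need ρ^j ≤ 1e-10/5.91e-2 = 1.69205e-09.
j ≥ ln(1.69205e-09)/ln(0.4690) = -20.1973/-0.75715 = 26.675.
So 27 more iterations are needed.

27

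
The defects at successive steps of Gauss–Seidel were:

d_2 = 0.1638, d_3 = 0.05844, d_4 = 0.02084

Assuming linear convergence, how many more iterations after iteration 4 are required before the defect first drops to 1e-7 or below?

Rate ρ ≈ d_4/d_3 = 0.02084/0.05844 = 0.3566.
After j more steps, d_{4+j} ≈ 0.02084·ρ^j; need ρ^j ≤ 1e-7/0.02084 = 4.79846e-06.
j ≥ ln(4.79846e-06)/ln(0.3566) = -12.2472/-1.03114 = 11.877.
So 12 more iterations are needed.

12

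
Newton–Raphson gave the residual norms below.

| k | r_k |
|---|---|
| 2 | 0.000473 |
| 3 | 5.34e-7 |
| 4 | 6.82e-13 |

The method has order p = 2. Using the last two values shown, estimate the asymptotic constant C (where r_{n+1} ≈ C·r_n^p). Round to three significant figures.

C ≈ r_4 / r_3^2
  = 6.82e-13 / (5.34e-7)^2
  = 6.82e-13 / 2.85156e-13 ≈ 2.3917

2.39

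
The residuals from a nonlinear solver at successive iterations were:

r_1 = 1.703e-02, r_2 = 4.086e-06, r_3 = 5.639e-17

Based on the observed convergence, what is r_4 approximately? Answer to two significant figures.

First estimate the order: p ≈ ln(r_3/r_2) / ln(r_2/r_1) = ln(5.639e-17/4.086e-06)/ln(4.086e-06/1.703e-02) = ln(1.38008e-11)/ln(0.00023993) ≈ 3.0001.
Then r_4 ≈ r_3·(r_3/r_2)^p = 5.639e-17·(1.38008e-11)^3.0001 = 5.639e-17·2.62196e-33 ≈ 1.479e-49.

1.5e-49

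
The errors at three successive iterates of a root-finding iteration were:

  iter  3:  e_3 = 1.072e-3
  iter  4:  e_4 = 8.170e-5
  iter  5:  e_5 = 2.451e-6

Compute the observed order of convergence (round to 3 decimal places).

1.362

p ≈ ln(e_5/e_4) / ln(e_4/e_3)
  = ln(2.451e-6/8.170e-5) / ln(8.170e-5/1.072e-3)
  = ln(0.03) / ln(0.0762127)
  = -3.506558 / -2.574227 ≈ 1.362179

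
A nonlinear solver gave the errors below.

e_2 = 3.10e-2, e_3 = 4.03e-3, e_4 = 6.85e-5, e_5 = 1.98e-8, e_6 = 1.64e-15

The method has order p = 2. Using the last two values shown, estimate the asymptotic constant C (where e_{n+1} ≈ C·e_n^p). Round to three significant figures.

4.18

C ≈ e_6 / e_5^2
  = 1.64e-15 / (1.98e-8)^2
  = 1.64e-15 / 3.9204e-16 ≈ 4.1832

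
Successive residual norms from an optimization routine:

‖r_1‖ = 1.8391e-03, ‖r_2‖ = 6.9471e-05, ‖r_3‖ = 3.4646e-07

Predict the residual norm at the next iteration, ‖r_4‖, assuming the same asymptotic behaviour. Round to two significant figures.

First estimate the order: p ≈ ln(‖r_3‖/‖r_2‖) / ln(‖r_2‖/‖r_1‖) = ln(3.4646e-07/6.9471e-05)/ln(6.9471e-05/1.8391e-03) = ln(0.00498712)/ln(0.0377745) ≈ 1.6180.
Then ‖r_4‖ ≈ ‖r_3‖·(‖r_3‖/‖r_2‖)^p = 3.4646e-07·(0.00498712)^1.6180 = 3.4646e-07·0.000188417 ≈ 6.528e-11.

6.5e-11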